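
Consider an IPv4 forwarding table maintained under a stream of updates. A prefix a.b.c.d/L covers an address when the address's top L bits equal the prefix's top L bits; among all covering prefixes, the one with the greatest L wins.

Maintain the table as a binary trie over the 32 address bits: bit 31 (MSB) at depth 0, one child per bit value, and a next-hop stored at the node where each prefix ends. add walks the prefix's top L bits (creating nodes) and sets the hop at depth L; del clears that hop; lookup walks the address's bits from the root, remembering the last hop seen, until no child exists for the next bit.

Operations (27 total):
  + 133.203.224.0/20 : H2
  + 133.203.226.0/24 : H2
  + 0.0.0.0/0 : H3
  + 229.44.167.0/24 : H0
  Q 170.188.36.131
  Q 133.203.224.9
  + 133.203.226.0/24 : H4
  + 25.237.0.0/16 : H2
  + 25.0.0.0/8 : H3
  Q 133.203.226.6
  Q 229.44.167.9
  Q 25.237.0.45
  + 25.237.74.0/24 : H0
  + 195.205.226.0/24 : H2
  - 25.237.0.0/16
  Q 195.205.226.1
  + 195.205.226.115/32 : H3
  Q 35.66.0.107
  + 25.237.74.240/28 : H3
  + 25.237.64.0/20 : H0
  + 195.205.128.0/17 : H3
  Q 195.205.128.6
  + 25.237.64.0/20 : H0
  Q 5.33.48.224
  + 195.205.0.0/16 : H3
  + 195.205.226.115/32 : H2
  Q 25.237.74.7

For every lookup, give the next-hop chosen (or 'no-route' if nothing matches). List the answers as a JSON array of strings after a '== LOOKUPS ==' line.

Apply in order:
  + 133.203.224.0/20 (H2) depth=20
  + 133.203.226.0/24 (H2) depth=24
  + 0.0.0.0/0 (H3) depth=0
  + 229.44.167.0/24 (H0) depth=24
  lookup 170.188.36.131: bits 10 walk d0:H3→d1:-→d2:- -> H3
  lookup 133.203.224.9: bits 1000010111001011111000 walk d0:H3→d1:-→d2:-→d3:-→d4:-→d5:-→d6:-→d7:-→d8:-→d9:-→d10:-→d11:-→d12:-→d13:-→d14:-→d15:-→d16:-→d17:-→d18:-→d19:-→d20:H2→d21:-→d22:- -> H2
  + 133.203.226.0/24 (H4) depth=24
  + 25.237.0.0/16 (H2) depth=16
  + 25.0.0.0/8 (H3) depth=8
  lookup 133.203.226.6: bits 100001011100101111100010 walk d0:H3→d1:-→d2:-→d3:-→d4:-→d5:-→d6:-→d7:-→d8:-→d9:-→d10:-→d11:-→d12:-→d13:-→d14:-→d15:-→d16:-→d17:-→d18:-→d19:-→d20:H2→d21:-→d22:-→d23:-→d24:H4 -> H4
  lookup 229.44.167.9: bits 111001010010110010100111 walk d0:H3→d1:-→d2:-→d3:-→d4:-→d5:-→d6:-→d7:-→d8:-→d9:-→d10:-→d11:-→d12:-→d13:-→d14:-→d15:-→d16:-→d17:-→d18:-→d19:-→d20:-→d21:-→d22:-→d23:-→d24:H0 -> H0
  lookup 25.237.0.45: bits 0001100111101101 walk d0:H3→d1:-→d2:-→d3:-→d4:-→d5:-→d6:-→d7:-→d8:H3→d9:-→d10:-→d11:-→d12:-→d13:-→d14:-→d15:-→d16:H2 -> H2
  + 25.237.74.0/24 (H0) depth=24
  + 195.205.226.0/24 (H2) depth=24
  - 25.237.0.0/16 clear@16
  lookup 195.205.226.1: bits 110000111100110111100010 walk d0:H3→d1:-→d2:-→d3:-→d4:-→d5:-→d6:-→d7:-→d8:-→d9:-→d10:-→d11:-→d12:-→d13:-→d14:-→d15:-→d16:-→d17:-→d18:-→d19:-→d20:-→d21:-→d22:-→d23:-→d24:H2 -> H2
  + 195.205.226.115/32 (H3) depth=32
  lookup 35.66.0.107: bits 00 walk d0:H3→d1:-→d2:- -> H3
  + 25.237.74.240/28 (H3) depth=28
  + 25.237.64.0/20 (H0) depth=20
  + 195.205.128.0/17 (H3) depth=17
  lookup 195.205.128.6: bits 11000011110011011 walk d0:H3→d1:-→d2:-→d3:-→d4:-→d5:-→d6:-→d7:-→d8:-→d9:-→d10:-→d11:-→d12:-→d13:-→d14:-→d15:-→d16:-→d17:H3 -> H3
  + 25.237.64.0/20 (H0) depth=20
  lookup 5.33.48.224: bits 000 walk d0:H3→d1:-→d2:-→d3:- -> H3
  + 195.205.0.0/16 (H3) depth=16
  + 195.205.226.115/32 (H2) depth=32
  lookup 25.237.74.7: bits 000110011110110101001010 walk d0:H3→d1:-→d2:-→d3:-→d4:-→d5:-→d6:-→d7:-→d8:H3→d9:-→d10:-→d11:-→d12:-→d13:-→d14:-→d15:-→d16:-→d17:-→d18:-→d19:-→d20:H0→d21:-→d22:-→d23:-→d24:H0 -> H0

== LOOKUPS ==
["H3","H2","H4","H0","H2","H2","H3","H3","H3","H0"]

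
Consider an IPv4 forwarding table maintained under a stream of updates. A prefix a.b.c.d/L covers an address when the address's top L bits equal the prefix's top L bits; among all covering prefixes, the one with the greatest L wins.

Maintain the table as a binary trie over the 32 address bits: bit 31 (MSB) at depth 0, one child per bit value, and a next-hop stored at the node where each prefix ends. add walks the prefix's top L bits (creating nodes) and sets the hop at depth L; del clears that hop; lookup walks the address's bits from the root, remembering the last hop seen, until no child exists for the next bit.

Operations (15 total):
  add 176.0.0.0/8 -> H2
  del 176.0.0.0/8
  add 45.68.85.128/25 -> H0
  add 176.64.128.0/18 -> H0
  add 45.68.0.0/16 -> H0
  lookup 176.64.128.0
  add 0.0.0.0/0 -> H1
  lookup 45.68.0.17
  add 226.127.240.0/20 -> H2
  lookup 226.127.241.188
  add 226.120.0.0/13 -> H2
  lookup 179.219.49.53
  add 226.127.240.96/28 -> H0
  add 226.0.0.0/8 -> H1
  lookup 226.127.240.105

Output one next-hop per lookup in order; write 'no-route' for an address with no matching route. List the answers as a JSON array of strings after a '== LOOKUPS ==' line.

Process each operation:
  + 176.0.0.0/8 (H2) depth=8
  - 176.0.0.0/8 clear@8
  + 45.68.85.128/25 (H0) depth=25
  + 176.64.128.0/18 (H0) depth=18
  + 45.68.0.0/16 (H0) depth=16
  ? 176.64.128.0  path d0:-→d1:-→d2:-→d3:-→d4:-→d5:-→d6:-→d7:-→d8:-→d9:-→d10:-→d11:-→d12:-→d13:-→d14:-→d15:-→d16:-→d17:-→d18:H0  best=H0
  + 0.0.0.0/0 (H1) depth=0
  ? 45.68.0.17  path d0:H1→d1:-→d2:-→d3:-→d4:-→d5:-→d6:-→d7:-→d8:-→d9:-→d10:-→d11:-→d12:-→d13:-→d14:-→d15:-→d16:H0→d17:-  best=H0
  + 226.127.240.0/20 (H2) depth=20
  ? 226.127.241.188  path d0:H1→d1:-→d2:-→d3:-→d4:-→d5:-→d6:-→d7:-→d8:-→d9:-→d10:-→d11:-→d12:-→d13:-→d14:-→d15:-→d16:-→d17:-→d18:-→d19:-→d20:H2  best=H2
  + 226.120.0.0/13 (H2) depth=13
  ? 179.219.49.53  path d0:H1→d1:-→d2:-→d3:-→d4:-→d5:-→d6:-  best=H1
  + 226.127.240.96/28 (H0) depth=28
  + 226.0.0.0/8 (H1) depth=8
  ? 226.127.240.105  path d0:H1→d1:-→d2:-→d3:-→d4:-→d5:-→d6:-→d7:-→d8:H1→d9:-→d10:-→d11:-→d12:-→d13:H2→d14:-→d15:-→d16:-→d17:-→d18:-→d19:-→d20:H2→d21:-→d22:-→d23:-→d24:-→d25:-→d26:-→d27:-→d28:H0  best=H0

== LOOKUPS ==
["H0","H0","H2","H1","H0"]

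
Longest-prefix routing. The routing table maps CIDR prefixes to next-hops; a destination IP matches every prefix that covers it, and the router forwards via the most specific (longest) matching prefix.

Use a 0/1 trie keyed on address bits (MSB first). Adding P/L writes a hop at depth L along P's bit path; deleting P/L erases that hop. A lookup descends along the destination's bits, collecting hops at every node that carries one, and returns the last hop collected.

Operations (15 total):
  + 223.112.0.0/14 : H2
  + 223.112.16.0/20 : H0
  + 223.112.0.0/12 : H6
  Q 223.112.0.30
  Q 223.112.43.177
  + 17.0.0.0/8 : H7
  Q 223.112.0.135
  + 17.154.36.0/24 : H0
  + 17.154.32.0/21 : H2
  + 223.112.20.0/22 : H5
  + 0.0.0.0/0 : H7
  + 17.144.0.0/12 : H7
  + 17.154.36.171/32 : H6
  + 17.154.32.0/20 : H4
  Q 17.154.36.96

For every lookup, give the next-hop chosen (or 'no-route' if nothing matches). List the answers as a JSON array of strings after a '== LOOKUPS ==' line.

Trace:
  + 223.112.0.0/14 (H2) depth=14
  + 223.112.16.0/20 (H0) depth=20
  + 223.112.0.0/12 (H6) depth=12
  lookup 223.112.0.30: bits 1101111101110000000 walk d0:-→d1:-→d2:-→d3:-→d4:-→d5:-→d6:-→d7:-→d8:-→d9:-→d10:-→d11:-→d12:H6→d13:-→d14:H2→d15:-→d16:-→d17:-→d18:-→d19:- -> H2
  lookup 223.112.43.177: bits 110111110111000000 walk d0:-→d1:-→d2:-→d3:-→d4:-→d5:-→d6:-→d7:-→d8:-→d9:-→d10:-→d11:-→d12:H6→d13:-→d14:H2→d15:-→d16:-→d17:-→d18:- -> H2
  + 17.0.0.0/8 (H7) depth=8
  lookup 223.112.0.135: bits 1101111101110000000 walk d0:-→d1:-→d2:-→d3:-→d4:-→d5:-→d6:-→d7:-→d8:-→d9:-→d10:-→d11:-→d12:H6→d13:-→d14:H2→d15:-→d16:-→d17:-→d18:-→d19:- -> H2
  + 17.154.36.0/24 (H0) depth=24
  + 17.154.32.0/21 (H2) depth=21
  + 223.112.20.0/22 (H5) depth=22
  + 0.0.0.0/0 (H7) depth=0
  + 17.144.0.0/12 (H7) depth=12
  + 17.154.36.171/32 (H6) depth=32
  + 17.154.32.0/20 (H4) depth=20
  lookup 17.154.36.96: bits 000100011001101000100100 walk d0:H7→d1:-→d2:-→d3:-→d4:-→d5:-→d6:-→d7:-→d8:H7→d9:-→d10:-→d11:-→d12:H7→d13:-→d14:-→d15:-→d16:-→d17:-→d18:-→d19:-→d20:H4→d21:H2→d22:-→d23:-→d24:H0 -> H0

== LOOKUPS ==
["H2","H2","H2","H0"]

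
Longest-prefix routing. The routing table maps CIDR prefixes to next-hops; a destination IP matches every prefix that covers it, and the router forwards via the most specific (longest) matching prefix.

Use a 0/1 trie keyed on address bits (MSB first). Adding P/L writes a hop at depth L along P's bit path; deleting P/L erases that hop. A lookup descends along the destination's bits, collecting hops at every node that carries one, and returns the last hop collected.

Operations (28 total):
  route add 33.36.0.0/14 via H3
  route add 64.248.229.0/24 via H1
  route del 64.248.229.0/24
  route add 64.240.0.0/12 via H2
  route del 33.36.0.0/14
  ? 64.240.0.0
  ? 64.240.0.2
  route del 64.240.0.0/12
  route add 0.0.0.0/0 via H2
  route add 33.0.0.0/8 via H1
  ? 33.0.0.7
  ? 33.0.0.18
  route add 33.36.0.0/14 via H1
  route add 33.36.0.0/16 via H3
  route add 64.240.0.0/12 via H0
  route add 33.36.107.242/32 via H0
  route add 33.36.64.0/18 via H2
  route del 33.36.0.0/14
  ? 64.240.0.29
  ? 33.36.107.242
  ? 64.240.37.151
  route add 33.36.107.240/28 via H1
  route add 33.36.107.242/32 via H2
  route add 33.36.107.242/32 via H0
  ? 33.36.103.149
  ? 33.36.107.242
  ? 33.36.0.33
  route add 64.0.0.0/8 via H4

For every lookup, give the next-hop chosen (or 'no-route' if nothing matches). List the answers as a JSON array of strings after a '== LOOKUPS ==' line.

Apply in order:
  add 33.36.0.0/14 -> H3 at depth 14
  add 64.248.229.0/24 -> H1 at depth 24
  del 64.248.229.0/24 (clear depth 24)
  add 64.240.0.0/12 -> H2 at depth 12
  del 33.36.0.0/14 (clear depth 14)
  lookup 64.240.0.0: bits 010000001111 walk d0:-→d1:-→d2:-→d3:-→d4:-→d5:-→d6:-→d7:-→d8:-→d9:-→d10:-→d11:-→d12:H2 -> H2
  lookup 64.240.0.2: bits 010000001111 walk d0:-→d1:-→d2:-→d3:-→d4:-→d5:-→d6:-→d7:-→d8:-→d9:-→d10:-→d11:-→d12:H2 -> H2
  del 64.240.0.0/12 (clear depth 12)
  add 0.0.0.0/0 -> H2 at depth 0
  add 33.0.0.0/8 -> H1 at depth 8
  lookup 33.0.0.7: bits 0010000100 walk d0:H2→d1:-→d2:-→d3:-→d4:-→d5:-→d6:-→d7:-→d8:H1→d9:-→d10:- -> H1
  lookup 33.0.0.18: bits 0010000100 walk d0:H2→d1:-→d2:-→d3:-→d4:-→d5:-→d6:-→d7:-→d8:H1→d9:-→d10:- -> H1
  add 33.36.0.0/14 -> H1 at depth 14
  add 33.36.0.0/16 -> H3 at depth 16
  add 64.240.0.0/12 -> H0 at depth 12
  add 33.36.107.242/32 -> H0 at depth 32
  add 33.36.64.0/18 -> H2 at depth 18
  del 33.36.0.0/14 (clear depth 14)
  lookup 64.240.0.29: bits 010000001111 walk d0:H2→d1:-→d2:-→d3:-→d4:-→d5:-→d6:-→d7:-→d8:-→d9:-→d10:-→d11:-→d12:H0 -> H0
  lookup 33.36.107.242: bits 00100001001001000110101111110010 walk d0:H2→d1:-→d2:-→d3:-→d4:-→d5:-→d6:-→d7:-→d8:H1→d9:-→d10:-→d11:-→d12:-→d13:-→d14:-→d15:-→d16:H3→d17:-→d18:H2→d19:-→d20:-→d21:-→d22:-→d23:-→d24:-→d25:-→d26:-→d27:-→d28:-→d29:-→d30:-→d31:-→d32:H0 -> H0
  lookup 64.240.37.151: bits 010000001111 walk d0:H2→d1:-→d2:-→d3:-→d4:-→d5:-→d6:-→d7:-→d8:-→d9:-→d10:-→d11:-→d12:H0 -> H0
  add 33.36.107.240/28 -> H1 at depth 28
  add 33.36.107.242/32 -> H2 at depth 32
  add 33.36.107.242/32 -> H0 at depth 32
  lookup 33.36.103.149: bits 00100001001001000110 walk d0:H2→d1:-→d2:-→d3:-→d4:-→d5:-→d6:-→d7:-→d8:H1→d9:-→d10:-→d11:-→d12:-→d13:-→d14:-→d15:-→d16:H3→d17:-→d18:H2→d19:-→d20:- -> H2
  lookup 33.36.107.242: bits 00100001001001000110101111110010 walk d0:H2→d1:-→d2:-→d3:-→d4:-→d5:-→d6:-→d7:-→d8:H1→d9:-→d10:-→d11:-→d12:-→d13:-→d14:-→d15:-→d16:H3→d17:-→d18:H2→d19:-→d20:-→d21:-→d22:-→d23:-→d24:-→d25:-→d26:-→d27:-→d28:H1→d29:-→d30:-→d31:-→d32:H0 -> H0
  lookup 33.36.0.33: bits 00100001001001000 walk d0:H2→d1:-→d2:-→d3:-→d4:-→d5:-→d6:-→d7:-→d8:H1→d9:-→d10:-→d11:-→d12:-→d13:-→d14:-→d15:-→d16:H3→d17:- -> H3
  add 64.0.0.0/8 -> H4 at depth 8

== LOOKUPS ==
["H2","H2","H1","H1","H0","H0","H0","H2","H0","H3"]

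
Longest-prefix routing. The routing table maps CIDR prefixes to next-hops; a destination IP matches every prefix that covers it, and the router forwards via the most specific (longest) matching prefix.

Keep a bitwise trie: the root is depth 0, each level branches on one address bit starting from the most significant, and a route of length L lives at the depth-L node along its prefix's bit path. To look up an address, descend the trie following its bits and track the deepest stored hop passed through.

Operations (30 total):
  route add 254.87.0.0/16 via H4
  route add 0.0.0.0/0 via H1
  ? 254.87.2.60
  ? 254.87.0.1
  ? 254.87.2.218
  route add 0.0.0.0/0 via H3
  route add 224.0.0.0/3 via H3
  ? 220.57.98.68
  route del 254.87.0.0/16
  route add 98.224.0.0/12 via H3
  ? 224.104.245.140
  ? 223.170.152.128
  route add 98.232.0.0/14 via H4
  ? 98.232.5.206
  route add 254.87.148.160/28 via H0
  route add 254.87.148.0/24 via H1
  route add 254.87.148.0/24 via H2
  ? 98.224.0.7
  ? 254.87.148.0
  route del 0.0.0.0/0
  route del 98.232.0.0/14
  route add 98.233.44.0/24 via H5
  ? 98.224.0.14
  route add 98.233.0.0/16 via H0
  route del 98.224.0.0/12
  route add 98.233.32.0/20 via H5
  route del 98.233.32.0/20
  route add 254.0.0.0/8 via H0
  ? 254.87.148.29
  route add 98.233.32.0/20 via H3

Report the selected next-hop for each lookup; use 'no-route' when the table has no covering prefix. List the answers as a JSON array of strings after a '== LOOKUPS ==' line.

Trace:
  + 254.87.0.0/16 (H4) depth=16
  + 0.0.0.0/0 (H1) depth=0
  Q 254.87.2.60: descend 1111111001010111 ; hops seen [H1,H4] ; pick H4
  Q 254.87.0.1: descend 1111111001010111 ; hops seen [H1,H4] ; pick H4
  Q 254.87.2.218: descend 1111111001010111 ; hops seen [H1,H4] ; pick H4
  + 0.0.0.0/0 (H3) depth=0
  + 224.0.0.0/3 (H3) depth=3
  Q 220.57.98.68: descend 11 ; hops seen [H3] ; pick H3
  - 254.87.0.0/16 clear@16
  + 98.224.0.0/12 (H3) depth=12
  Q 224.104.245.140: descend 111 ; hops seen [H3,H3] ; pick H3
  Q 223.170.152.128: descend 11 ; hops seen [H3] ; pick H3
  + 98.232.0.0/14 (H4) depth=14
  Q 98.232.5.206: descend 01100010111010 ; hops seen [H3,H3,H4] ; pick H4
  + 254.87.148.160/28 (H0) depth=28
  + 254.87.148.0/24 (H1) depth=24
  + 254.87.148.0/24 (H2) depth=24
  Q 98.224.0.7: descend 011000101110 ; hops seen [H3,H3] ; pick H3
  Q 254.87.148.0: descend 111111100101011110010100 ; hops seen [H3,H3,H2] ; pick H2
  - 0.0.0.0/0 clear@0
  - 98.232.0.0/14 clear@14
  + 98.233.44.0/24 (H5) depth=24
  Q 98.224.0.14: descend 011000101110 ; hops seen [H3] ; pick H3
  + 98.233.0.0/16 (H0) depth=16
  - 98.224.0.0/12 clear@12
  + 98.233.32.0/20 (H5) depth=20
  - 98.233.32.0/20 clear@20
  + 254.0.0.0/8 (H0) depth=8
  Q 254.87.148.29: descend 111111100101011110010100 ; hops seen [H3,H0,H2] ; pick H2
  + 98.233.32.0/20 (H3) depth=20

== LOOKUPS ==
["H4","H4","H4","H3","H3","H3","H4","H3","H2","H3","H2"]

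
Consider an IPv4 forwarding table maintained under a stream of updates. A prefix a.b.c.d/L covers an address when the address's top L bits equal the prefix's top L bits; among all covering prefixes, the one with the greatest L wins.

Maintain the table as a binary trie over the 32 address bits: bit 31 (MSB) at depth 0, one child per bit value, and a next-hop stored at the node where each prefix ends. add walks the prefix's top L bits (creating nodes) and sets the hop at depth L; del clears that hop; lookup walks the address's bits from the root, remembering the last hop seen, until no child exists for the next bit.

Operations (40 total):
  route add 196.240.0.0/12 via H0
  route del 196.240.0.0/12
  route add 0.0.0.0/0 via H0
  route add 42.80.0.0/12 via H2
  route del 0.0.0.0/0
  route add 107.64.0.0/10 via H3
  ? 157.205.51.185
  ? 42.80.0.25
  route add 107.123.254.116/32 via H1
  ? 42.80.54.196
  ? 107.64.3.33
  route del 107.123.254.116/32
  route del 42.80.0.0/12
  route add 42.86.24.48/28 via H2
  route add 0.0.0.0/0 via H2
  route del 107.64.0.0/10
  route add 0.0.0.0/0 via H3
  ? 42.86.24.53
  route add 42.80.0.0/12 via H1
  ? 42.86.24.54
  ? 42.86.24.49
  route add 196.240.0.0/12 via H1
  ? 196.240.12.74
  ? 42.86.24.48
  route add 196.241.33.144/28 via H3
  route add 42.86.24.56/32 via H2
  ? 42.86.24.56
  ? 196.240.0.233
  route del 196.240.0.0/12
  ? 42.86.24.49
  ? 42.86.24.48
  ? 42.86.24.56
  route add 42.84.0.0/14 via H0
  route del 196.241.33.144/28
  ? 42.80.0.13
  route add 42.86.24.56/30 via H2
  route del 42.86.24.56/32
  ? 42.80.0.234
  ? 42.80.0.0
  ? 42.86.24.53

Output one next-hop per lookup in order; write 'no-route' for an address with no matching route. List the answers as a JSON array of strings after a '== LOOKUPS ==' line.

Process each operation:
  add 196.240.0.0/12 -> H0 at depth 12
  del 196.240.0.0/12 (clear depth 12)
  add 0.0.0.0/0 -> H0 at depth 0
  add 42.80.0.0/12 -> H2 at depth 12
  del 0.0.0.0/0 (clear depth 0)
  add 107.64.0.0/10 -> H3 at depth 10
  lookup 157.205.51.185: bits 1 walk d0:-→d1:- -> no-route
  lookup 42.80.0.25: bits 001010100101 walk d0:-→d1:-→d2:-→d3:-→d4:-→d5:-→d6:-→d7:-→d8:-→d9:-→d10:-→d11:-→d12:H2 -> H2
  add 107.123.254.116/32 -> H1 at depth 32
  lookup 42.80.54.196: bits 001010100101 walk d0:-→d1:-→d2:-→d3:-→d4:-→d5:-→d6:-→d7:-→d8:-→d9:-→d10:-→d11:-→d12:H2 -> H2
  lookup 107.64.3.33: bits 0110101101 walk d0:-→d1:-→d2:-→d3:-→d4:-→d5:-→d6:-→d7:-→d8:-→d9:-→d10:H3 -> H3
  del 107.123.254.116/32 (clear depth 32)
  del 42.80.0.0/12 (clear depth 12)
  add 42.86.24.48/28 -> H2 at depth 28
  add 0.0.0.0/0 -> H2 at depth 0
  del 107.64.0.0/10 (clear depth 10)
  add 0.0.0.0/0 -> H3 at depth 0
  lookup 42.86.24.53: bits 0010101001010110000110000011 walk d0:H3→d1:-→d2:-→d3:-→d4:-→d5:-→d6:-→d7:-→d8:-→d9:-→d10:-→d11:-→d12:-→d13:-→d14:-→d15:-→d16:-→d17:-→d18:-→d19:-→d20:-→d21:-→d22:-→d23:-→d24:-→d25:-→d26:-→d27:-→d28:H2 -> H2
  add 42.80.0.0/12 -> H1 at depth 12
  lookup 42.86.24.54: bits 0010101001010110000110000011 walk d0:H3→d1:-→d2:-→d3:-→d4:-→d5:-→d6:-→d7:-→d8:-→d9:-→d10:-→d11:-→d12:H1→d13:-→d14:-→d15:-→d16:-→d17:-→d18:-→d19:-→d20:-→d21:-→d22:-→d23:-→d24:-→d25:-→d26:-→d27:-→d28:H2 -> H2
  lookup 42.86.24.49: bits 0010101001010110000110000011 walk d0:H3→d1:-→d2:-→d3:-→d4:-→d5:-→d6:-→d7:-→d8:-→d9:-→d10:-→d11:-→d12:H1→d13:-→d14:-→d15:-→d16:-→d17:-→d18:-→d19:-→d20:-→d21:-→d22:-→d23:-→d24:-→d25:-→d26:-→d27:-→d28:H2 -> H2
  add 196.240.0.0/12 -> H1 at depth 12
  lookup 196.240.12.74: bits 110001001111 walk d0:H3→d1:-→d2:-→d3:-→d4:-→d5:-→d6:-→d7:-→d8:-→d9:-→d10:-→d11:-→d12:H1 -> H1
  lookup 42.86.24.48: bits 0010101001010110000110000011 walk d0:H3→d1:-→d2:-→d3:-→d4:-→d5:-→d6:-→d7:-→d8:-→d9:-→d10:-→d11:-→d12:H1→d13:-→d14:-→d15:-→d16:-→d17:-→d18:-→d19:-→d20:-→d21:-→d22:-→d23:-→d24:-→d25:-→d26:-→d27:-→d28:H2 -> H2
  add 196.241.33.144/28 -> H3 at depth 28
  add 42.86.24.56/32 -> H2 at depth 32
  lookup 42.86.24.56: bits 00101010010101100001100000111000 walk d0:H3→d1:-→d2:-→d3:-→d4:-→d5:-→d6:-→d7:-→d8:-→d9:-→d10:-→d11:-→d12:H1→d13:-→d14:-→d15:-→d16:-→d17:-→d18:-→d19:-→d20:-→d21:-→d22:-→d23:-→d24:-→d25:-→d26:-→d27:-→d28:H2→d29:-→d30:-→d31:-→d32:H2 -> H2
  lookup 196.240.0.233: bits 110001001111000 walk d0:H3→d1:-→d2:-→d3:-→d4:-→d5:-→d6:-→d7:-→d8:-→d9:-→d10:-→d11:-→d12:H1→d13:-→d14:-→d15:- -> H1
  del 196.240.0.0/12 (clear depth 12)
  lookup 42.86.24.49: bits 0010101001010110000110000011 walk d0:H3→d1:-→d2:-→d3:-→d4:-→d5:-→d6:-→d7:-→d8:-→d9:-→d10:-→d11:-→d12:H1→d13:-→d14:-→d15:-→d16:-→d17:-→d18:-→d19:-→d20:-→d21:-→d22:-→d23:-→d24:-→d25:-→d26:-→d27:-→d28:H2 -> H2
  lookup 42.86.24.48: bits 0010101001010110000110000011 walk d0:H3→d1:-→d2:-→d3:-→d4:-→d5:-→d6:-→d7:-→d8:-→d9:-→d10:-→d11:-→d12:H1→d13:-→d14:-→d15:-→d16:-→d17:-→d18:-→d19:-→d20:-→d21:-→d22:-→d23:-→d24:-→d25:-→d26:-→d27:-→d28:H2 -> H2
  lookup 42.86.24.56: bits 00101010010101100001100000111000 walk d0:H3→d1:-→d2:-→d3:-→d4:-→d5:-→d6:-→d7:-→d8:-→d9:-→d10:-→d11:-→d12:H1→d13:-→d14:-→d15:-→d16:-→d17:-→d18:-→d19:-→d20:-→d21:-→d22:-→d23:-→d24:-→d25:-→d26:-→d27:-→d28:H2→d29:-→d30:-→d31:-→d32:H2 -> H2
  add 42.84.0.0/14 -> H0 at depth 14
  del 196.241.33.144/28 (clear depth 28)
  lookup 42.80.0.13: bits 0010101001010 walk d0:H3→d1:-→d2:-→d3:-→d4:-→d5:-→d6:-→d7:-→d8:-→d9:-→d10:-→d11:-→d12:H1→d13:- -> H1
  add 42.86.24.56/30 -> H2 at depth 30
  del 42.86.24.56/32 (clear depth 32)
  lookup 42.80.0.234: bits 0010101001010 walk d0:H3→d1:-→d2:-→d3:-→d4:-→d5:-→d6:-→d7:-→d8:-→d9:-→d10:-→d11:-→d12:H1→d13:- -> H1
  lookup 42.80.0.0: bits 0010101001010 walk d0:H3→d1:-→d2:-→d3:-→d4:-→d5:-→d6:-→d7:-→d8:-→d9:-→d10:-→d11:-→d12:H1→d13:- -> H1
  lookup 42.86.24.53: bits 0010101001010110000110000011 walk d0:H3→d1:-→d2:-→d3:-→d4:-→d5:-→d6:-→d7:-→d8:-→d9:-→d10:-→d11:-→d12:H1→d13:-→d14:H0→d15:-→d16:-→d17:-→d18:-→d19:-→d20:-→d21:-→d22:-→d23:-→d24:-→d25:-→d26:-→d27:-→d28:H2 -> H2

== LOOKUPS ==
["no-route","H2","H2","H3","H2","H2","H2","H1","H2","H2","H1","H2","H2","H2","H1","H1","H1","H2"]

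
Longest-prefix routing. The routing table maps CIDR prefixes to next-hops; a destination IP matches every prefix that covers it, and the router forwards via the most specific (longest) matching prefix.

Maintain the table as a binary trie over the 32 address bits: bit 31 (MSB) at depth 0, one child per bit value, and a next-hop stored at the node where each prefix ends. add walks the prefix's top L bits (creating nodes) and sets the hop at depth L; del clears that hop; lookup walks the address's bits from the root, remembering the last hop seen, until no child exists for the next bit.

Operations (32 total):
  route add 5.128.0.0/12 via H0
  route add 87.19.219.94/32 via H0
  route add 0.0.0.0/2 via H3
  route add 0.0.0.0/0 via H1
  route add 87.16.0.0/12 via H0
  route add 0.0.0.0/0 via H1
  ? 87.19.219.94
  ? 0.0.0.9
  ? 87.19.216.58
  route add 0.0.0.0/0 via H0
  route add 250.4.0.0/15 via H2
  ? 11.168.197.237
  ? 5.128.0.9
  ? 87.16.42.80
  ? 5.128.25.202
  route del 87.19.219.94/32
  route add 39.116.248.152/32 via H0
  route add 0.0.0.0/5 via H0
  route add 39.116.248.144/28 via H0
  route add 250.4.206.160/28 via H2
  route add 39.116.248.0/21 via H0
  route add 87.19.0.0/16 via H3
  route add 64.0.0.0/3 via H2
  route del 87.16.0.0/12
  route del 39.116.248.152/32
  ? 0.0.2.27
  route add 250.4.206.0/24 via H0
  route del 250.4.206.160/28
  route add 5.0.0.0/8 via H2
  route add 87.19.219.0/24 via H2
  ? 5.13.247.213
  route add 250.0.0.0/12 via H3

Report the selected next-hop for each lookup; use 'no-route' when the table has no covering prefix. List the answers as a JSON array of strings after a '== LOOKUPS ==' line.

Trace:
  + 5.128.0.0/12 (H0) depth=12
  + 87.19.219.94/32 (H0) depth=32
  + 0.0.0.0/2 (H3) depth=2
  + 0.0.0.0/0 (H1) depth=0
  + 87.16.0.0/12 (H0) depth=12
  + 0.0.0.0/0 (H1) depth=0
  lookup 87.19.219.94: bits 01010111000100111101101101011110 walk d0:H1→d1:-→d2:-→d3:-→d4:-→d5:-→d6:-→d7:-→d8:-→d9:-→d10:-→d11:-→d12:H0→d13:-→d14:-→d15:-→d16:-→d17:-→d18:-→d19:-→d20:-→d21:-→d22:-→d23:-→d24:-→d25:-→d26:-→d27:-→d28:-→d29:-→d30:-→d31:-→d32:H0 -> H0
  lookup 0.0.0.9: bits 00000 walk d0:H1→d1:-→d2:H3→d3:-→d4:-→d5:- -> H3
  lookup 87.19.216.58: bits 0101011100010011110110 walk d0:H1→d1:-→d2:-→d3:-→d4:-→d5:-→d6:-→d7:-→d8:-→d9:-→d10:-→d11:-→d12:H0→d13:-→d14:-→d15:-→d16:-→d17:-→d18:-→d19:-→d20:-→d21:-→d22:- -> H0
  + 0.0.0.0/0 (H0) depth=0
  + 250.4.0.0/15 (H2) depth=15
  lookup 11.168.197.237: bits 0000 walk d0:H0→d1:-→d2:H3→d3:-→d4:- -> H3
  lookup 5.128.0.9: bits 000001011000 walk d0:H0→d1:-→d2:H3→d3:-→d4:-→d5:-→d6:-→d7:-→d8:-→d9:-→d10:-→d11:-→d12:H0 -> H0
  lookup 87.16.42.80: bits 01010111000100 walk d0:H0→d1:-→d2:-→d3:-→d4:-→d5:-→d6:-→d7:-→d8:-→d9:-→d10:-→d11:-→d12:H0→d13:-→d14:- -> H0
  lookup 5.128.25.202: bits 000001011000 walk d0:H0→d1:-→d2:H3→d3:-→d4:-→d5:-→d6:-→d7:-→d8:-→d9:-→d10:-→d11:-→d12:H0 -> H0
  - 87.19.219.94/32 clear@32
  + 39.116.248.152/32 (H0) depth=32
  + 0.0.0.0/5 (H0) depth=5
  + 39.116.248.144/28 (H0) depth=28
  + 250.4.206.160/28 (H2) depth=28
  + 39.116.248.0/21 (H0) depth=21
  + 87.19.0.0/16 (H3) depth=16
  + 64.0.0.0/3 (H2) depth=3
  - 87.16.0.0/12 clear@12
  - 39.116.248.152/32 clear@32
  lookup 0.0.2.27: bits 00000 walk d0:H0→d1:-→d2:H3→d3:-→d4:-→d5:H0 -> H0
  + 250.4.206.0/24 (H0) depth=24
  - 250.4.206.160/28 clear@28
  + 5.0.0.0/8 (H2) depth=8
  + 87.19.219.0/24 (H2) depth=24
  lookup 5.13.247.213: bits 00000101 walk d0:H0→d1:-→d2:H3→d3:-→d4:-→d5:H0→d6:-→d7:-→d8:H2 -> H2
  + 250.0.0.0/12 (H3) depth=12

== LOOKUPS ==
["H0","H3","H0","H3","H0","H0","H0","H0","H2"]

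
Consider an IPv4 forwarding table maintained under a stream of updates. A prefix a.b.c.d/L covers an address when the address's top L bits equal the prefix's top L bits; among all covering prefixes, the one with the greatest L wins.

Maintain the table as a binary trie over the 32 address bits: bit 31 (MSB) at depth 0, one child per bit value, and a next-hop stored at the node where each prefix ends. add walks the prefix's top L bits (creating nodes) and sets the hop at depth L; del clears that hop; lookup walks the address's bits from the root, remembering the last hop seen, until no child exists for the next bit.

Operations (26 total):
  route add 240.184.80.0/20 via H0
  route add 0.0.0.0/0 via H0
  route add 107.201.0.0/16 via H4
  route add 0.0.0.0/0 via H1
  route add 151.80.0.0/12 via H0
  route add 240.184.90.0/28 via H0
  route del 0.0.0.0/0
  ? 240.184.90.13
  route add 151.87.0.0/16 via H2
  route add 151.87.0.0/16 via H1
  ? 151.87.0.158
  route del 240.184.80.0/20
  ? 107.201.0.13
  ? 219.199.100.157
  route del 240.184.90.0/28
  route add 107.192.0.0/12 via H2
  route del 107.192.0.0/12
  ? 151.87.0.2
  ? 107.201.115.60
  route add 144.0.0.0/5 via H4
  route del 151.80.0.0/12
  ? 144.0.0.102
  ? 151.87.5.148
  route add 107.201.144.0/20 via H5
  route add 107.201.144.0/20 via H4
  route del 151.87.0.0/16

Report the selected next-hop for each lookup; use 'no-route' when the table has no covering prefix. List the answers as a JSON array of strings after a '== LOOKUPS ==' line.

Trace:
  + 240.184.80.0/20 (H0) depth=20
  + 0.0.0.0/0 (H0) depth=0
  + 107.201.0.0/16 (H4) depth=16
  + 0.0.0.0/0 (H1) depth=0
  + 151.80.0.0/12 (H0) depth=12
  + 240.184.90.0/28 (H0) depth=28
  - 0.0.0.0/0 clear@0
  ? 240.184.90.13  path d0:-→d1:-→d2:-→d3:-→d4:-→d5:-→d6:-→d7:-→d8:-→d9:-→d10:-→d11:-→d12:-→d13:-→d14:-→d15:-→d16:-→d17:-→d18:-→d19:-→d20:H0→d21:-→d22:-→d23:-→d24:-→d25:-→d26:-→d27:-→d28:H0  best=H0
  + 151.87.0.0/16 (H2) depth=16
  + 151.87.0.0/16 (H1) depth=16
  ? 151.87.0.158  path d0:-→d1:-→d2:-→d3:-→d4:-→d5:-→d6:-→d7:-→d8:-→d9:-→d10:-→d11:-→d12:H0→d13:-→d14:-→d15:-→d16:H1  best=H1
  - 240.184.80.0/20 clear@20
  ? 107.201.0.13  path d0:-→d1:-→d2:-→d3:-→d4:-→d5:-→d6:-→d7:-→d8:-→d9:-→d10:-→d11:-→d12:-→d13:-→d14:-→d15:-→d16:H4  best=H4
  ? 219.199.100.157  path d0:-→d1:-→d2:-  best=no-route
  - 240.184.90.0/28 clear@28
  + 107.192.0.0/12 (H2) depth=12
  - 107.192.0.0/12 clear@12
  ? 151.87.0.2  path d0:-→d1:-→d2:-→d3:-→d4:-→d5:-→d6:-→d7:-→d8:-→d9:-→d10:-→d11:-→d12:H0→d13:-→d14:-→d15:-→d16:H1  best=H1
  ? 107.201.115.60  path d0:-→d1:-→d2:-→d3:-→d4:-→d5:-→d6:-→d7:-→d8:-→d9:-→d10:-→d11:-→d12:-→d13:-→d14:-→d15:-→d16:H4  best=H4
  + 144.0.0.0/5 (H4) depth=5
  - 151.80.0.0/12 clear@12
  ? 144.0.0.102  path d0:-→d1:-→d2:-→d3:-→d4:-→d5:H4  best=H4
  ? 151.87.5.148  path d0:-→d1:-→d2:-→d3:-→d4:-→d5:H4→d6:-→d7:-→d8:-→d9:-→d10:-→d11:-→d12:-→d13:-→d14:-→d15:-→d16:H1  best=H1
  + 107.201.144.0/20 (H5) depth=20
  + 107.201.144.0/20 (H4) depth=20
  - 151.87.0.0/16 clear@16

== LOOKUPS ==
["H0","H1","H4","no-route","H1","H4","H4","H1"]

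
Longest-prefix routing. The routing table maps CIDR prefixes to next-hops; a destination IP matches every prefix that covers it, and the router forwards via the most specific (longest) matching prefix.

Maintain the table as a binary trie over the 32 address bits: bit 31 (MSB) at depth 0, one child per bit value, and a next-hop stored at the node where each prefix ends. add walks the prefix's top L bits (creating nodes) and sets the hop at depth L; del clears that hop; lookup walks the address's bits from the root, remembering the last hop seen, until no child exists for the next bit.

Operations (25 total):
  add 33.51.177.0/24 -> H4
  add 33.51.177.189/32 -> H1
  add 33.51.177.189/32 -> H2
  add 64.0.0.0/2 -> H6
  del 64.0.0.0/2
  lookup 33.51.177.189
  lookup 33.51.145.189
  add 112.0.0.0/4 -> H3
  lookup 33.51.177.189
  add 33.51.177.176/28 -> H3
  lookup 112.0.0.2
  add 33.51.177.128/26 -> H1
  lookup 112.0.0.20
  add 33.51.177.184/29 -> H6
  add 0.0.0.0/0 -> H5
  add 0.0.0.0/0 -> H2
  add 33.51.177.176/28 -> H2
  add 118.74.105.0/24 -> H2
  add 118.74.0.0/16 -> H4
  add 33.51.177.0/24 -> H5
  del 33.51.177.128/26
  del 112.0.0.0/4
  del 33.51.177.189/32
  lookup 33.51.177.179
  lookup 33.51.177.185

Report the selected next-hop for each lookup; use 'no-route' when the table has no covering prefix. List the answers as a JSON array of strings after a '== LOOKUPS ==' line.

Apply in order:
  add 33.51.177.0/24 -> H4 at depth 24
  add 33.51.177.189/32 -> H1 at depth 32
  add 33.51.177.189/32 -> H2 at depth 32
  add 64.0.0.0/2 -> H6 at depth 2
  - 64.0.0.0/2 clear@2
  lookup 33.51.177.189: bits 00100001001100111011000110111101 walk d0:-→d1:-→d2:-→d3:-→d4:-→d5:-→d6:-→d7:-→d8:-→d9:-→d10:-→d11:-→d12:-→d13:-→d14:-→d15:-→d16:-→d17:-→d18:-→d19:-→d20:-→d21:-→d22:-→d23:-→d24:H4→d25:-→d26:-→d27:-→d28:-→d29:-→d30:-→d31:-→d32:H2 -> H2
  lookup 33.51.145.189: bits 001000010011001110 walk d0:-→d1:-→d2:-→d3:-→d4:-→d5:-→d6:-→d7:-→d8:-→d9:-→d10:-→d11:-→d12:-→d13:-→d14:-→d15:-→d16:-→d17:-→d18:- -> no-route
  add 112.0.0.0/4 -> H3 at depth 4
  lookup 33.51.177.189: bits 00100001001100111011000110111101 walk d0:-→d1:-→d2:-→d3:-→d4:-→d5:-→d6:-→d7:-→d8:-→d9:-→d10:-→d11:-→d12:-→d13:-→d14:-→d15:-→d16:-→d17:-→d18:-→d19:-→d20:-→d21:-→d22:-→d23:-→d24:H4→d25:-→d26:-→d27:-→d28:-→d29:-→d30:-→d31:-→d32:H2 -> H2
  add 33.51.177.176/28 -> H3 at depth 28
  lookup 112.0.0.2: bits 0111 walk d0:-→d1:-→d2:-→d3:-→d4:H3 -> H3
  add 33.51.177.128/26 -> H1 at depth 26
  lookup 112.0.0.20: bits 0111 walk d0:-→d1:-→d2:-→d3:-→d4:H3 -> H3
  add 33.51.177.184/29 -> H6 at depth 29
  add 0.0.0.0/0 -> H5 at depth 0
  add 0.0.0.0/0 -> H2 at depth 0
  add 33.51.177.176/28 -> H2 at depth 28
  add 118.74.105.0/24 -> H2 at depth 24
  add 118.74.0.0/16 -> H4 at depth 16
  add 33.51.177.0/24 -> H5 at depth 24
  - 33.51.177.128/26 clear@26
  - 112.0.0.0/4 clear@4
  - 33.51.177.189/32 clear@32
  lookup 33.51.177.179: bits 0010000100110011101100011011 walk d0:H2→d1:-→d2:-→d3:-→d4:-→d5:-→d6:-→d7:-→d8:-→d9:-→d10:-→d11:-→d12:-→d13:-→d14:-→d15:-→d16:-→d17:-→d18:-→d19:-→d20:-→d21:-→d22:-→d23:-→d24:H5→d25:-→d26:-→d27:-→d28:H2 -> H2
  lookup 33.51.177.185: bits 00100001001100111011000110111 walk d0:H2→d1:-→d2:-→d3:-→d4:-→d5:-→d6:-→d7:-→d8:-→d9:-→d10:-→d11:-→d12:-→d13:-→d14:-→d15:-→d16:-→d17:-→d18:-→d19:-→d20:-→d21:-→d22:-→d23:-→d24:H5→d25:-→d26:-→d27:-→d28:H2→d29:H6 -> H6

== LOOKUPS ==
["H2","no-route","H2","H3","H3","H2","H6"]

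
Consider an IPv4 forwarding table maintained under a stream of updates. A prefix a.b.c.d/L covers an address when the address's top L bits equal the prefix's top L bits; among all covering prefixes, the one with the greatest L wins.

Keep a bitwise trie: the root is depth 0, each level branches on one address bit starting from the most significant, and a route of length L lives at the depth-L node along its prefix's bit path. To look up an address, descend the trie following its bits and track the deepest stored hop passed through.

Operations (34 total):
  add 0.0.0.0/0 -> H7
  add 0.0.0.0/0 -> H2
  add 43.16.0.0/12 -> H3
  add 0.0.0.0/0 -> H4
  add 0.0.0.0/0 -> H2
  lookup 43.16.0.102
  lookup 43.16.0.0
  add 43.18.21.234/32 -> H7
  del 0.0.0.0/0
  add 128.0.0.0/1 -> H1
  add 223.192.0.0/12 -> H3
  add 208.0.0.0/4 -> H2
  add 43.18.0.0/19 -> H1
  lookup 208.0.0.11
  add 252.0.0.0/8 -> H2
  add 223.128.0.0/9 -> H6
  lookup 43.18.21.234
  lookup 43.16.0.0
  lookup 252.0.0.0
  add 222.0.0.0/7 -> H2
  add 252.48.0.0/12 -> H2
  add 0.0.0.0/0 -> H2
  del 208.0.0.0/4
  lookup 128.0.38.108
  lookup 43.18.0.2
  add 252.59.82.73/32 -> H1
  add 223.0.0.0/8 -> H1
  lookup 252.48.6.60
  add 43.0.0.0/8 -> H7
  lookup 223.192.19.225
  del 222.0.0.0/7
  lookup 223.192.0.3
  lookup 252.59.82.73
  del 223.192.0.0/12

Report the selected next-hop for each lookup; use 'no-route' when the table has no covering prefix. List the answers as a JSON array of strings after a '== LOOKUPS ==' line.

Process each operation:
  + 0.0.0.0/0 (H7) depth=0
  + 0.0.0.0/0 (H2) depth=0
  + 43.16.0.0/12 (H3) depth=12
  + 0.0.0.0/0 (H4) depth=0
  + 0.0.0.0/0 (H2) depth=0
  lookup 43.16.0.102: bits 001010110001 walk d0:H2→d1:-→d2:-→d3:-→d4:-→d5:-→d6:-→d7:-→d8:-→d9:-→d10:-→d11:-→d12:H3 -> H3
  lookup 43.16.0.0: bits 001010110001 walk d0:H2→d1:-→d2:-→d3:-→d4:-→d5:-→d6:-→d7:-→d8:-→d9:-→d10:-→d11:-→d12:H3 -> H3
  + 43.18.21.234/32 (H7) depth=32
  del 0.0.0.0/0 (clear depth 0)
  + 128.0.0.0/1 (H1) depth=1
  + 223.192.0.0/12 (H3) depth=12
  + 208.0.0.0/4 (H2) depth=4
  + 43.18.0.0/19 (H1) depth=19
  lookup 208.0.0.11: bits 1101 walk d0:-→d1:H1→d2:-→d3:-→d4:H2 -> H2
  + 252.0.0.0/8 (H2) depth=8
  + 223.128.0.0/9 (H6) depth=9
  lookup 43.18.21.234: bits 00101011000100100001010111101010 walk d0:-→d1:-→d2:-→d3:-→d4:-→d5:-→d6:-→d7:-→d8:-→d9:-→d10:-→d11:-→d12:H3→d13:-→d14:-→d15:-→d16:-→d17:-→d18:-→d19:H1→d20:-→d21:-→d22:-→d23:-→d24:-→d25:-→d26:-→d27:-→d28:-→d29:-→d30:-→d31:-→d32:H7 -> H7
  lookup 43.16.0.0: bits 00101011000100 walk d0:-→d1:-→d2:-→d3:-→d4:-→d5:-→d6:-→d7:-→d8:-→d9:-→d10:-→d11:-→d12:H3→d13:-→d14:- -> H3
  lookup 252.0.0.0: bits 11111100 walk d0:-→d1:H1→d2:-→d3:-→d4:-→d5:-→d6:-→d7:-→d8:H2 -> H2
  + 222.0.0.0/7 (H2) depth=7
  + 252.48.0.0/12 (H2) depth=12
  + 0.0.0.0/0 (H2) depth=0
  del 208.0.0.0/4 (clear depth 4)
  lookup 128.0.38.108: bits 1 walk d0:H2→d1:H1 -> H1
  lookup 43.18.0.2: bits 0010101100010010000 walk d0:H2→d1:-→d2:-→d3:-→d4:-→d5:-→d6:-→d7:-→d8:-→d9:-→d10:-→d11:-→d12:H3→d13:-→d14:-→d15:-→d16:-→d17:-→d18:-→d19:H1 -> H1
  + 252.59.82.73/32 (H1) depth=32
  + 223.0.0.0/8 (H1) depth=8
  lookup 252.48.6.60: bits 111111000011 walk d0:H2→d1:H1→d2:-→d3:-→d4:-→d5:-→d6:-→d7:-→d8:H2→d9:-→d10:-→d11:-→d12:H2 -> H2
  + 43.0.0.0/8 (H7) depth=8
  lookup 223.192.19.225: bits 110111111100 walk d0:H2→d1:H1→d2:-→d3:-→d4:-→d5:-→d6:-→d7:H2→d8:H1→d9:H6→d10:-→d11:-→d12:H3 -> H3
  del 222.0.0.0/7 (clear depth 7)
  lookup 223.192.0.3: bits 110111111100 walk d0:H2→d1:H1→d2:-→d3:-→d4:-→d5:-→d6:-→d7:-→d8:H1→d9:H6→d10:-→d11:-→d12:H3 -> H3
  lookup 252.59.82.73: bits 11111100001110110101001001001001 walk d0:H2→d1:H1→d2:-→d3:-→d4:-→d5:-→d6:-→d7:-→d8:H2→d9:-→d10:-→d11:-→d12:H2→d13:-→d14:-→d15:-→d16:-→d17:-→d18:-→d19:-→d20:-→d21:-→d22:-→d23:-→d24:-→d25:-→d26:-→d27:-→d28:-→d29:-→d30:-→d31:-→d32:H1 -> H1
  del 223.192.0.0/12 (clear depth 12)

== LOOKUPS ==
["H3","H3","H2","H7","H3","H2","H1","H1","H2","H3","H3","H1"]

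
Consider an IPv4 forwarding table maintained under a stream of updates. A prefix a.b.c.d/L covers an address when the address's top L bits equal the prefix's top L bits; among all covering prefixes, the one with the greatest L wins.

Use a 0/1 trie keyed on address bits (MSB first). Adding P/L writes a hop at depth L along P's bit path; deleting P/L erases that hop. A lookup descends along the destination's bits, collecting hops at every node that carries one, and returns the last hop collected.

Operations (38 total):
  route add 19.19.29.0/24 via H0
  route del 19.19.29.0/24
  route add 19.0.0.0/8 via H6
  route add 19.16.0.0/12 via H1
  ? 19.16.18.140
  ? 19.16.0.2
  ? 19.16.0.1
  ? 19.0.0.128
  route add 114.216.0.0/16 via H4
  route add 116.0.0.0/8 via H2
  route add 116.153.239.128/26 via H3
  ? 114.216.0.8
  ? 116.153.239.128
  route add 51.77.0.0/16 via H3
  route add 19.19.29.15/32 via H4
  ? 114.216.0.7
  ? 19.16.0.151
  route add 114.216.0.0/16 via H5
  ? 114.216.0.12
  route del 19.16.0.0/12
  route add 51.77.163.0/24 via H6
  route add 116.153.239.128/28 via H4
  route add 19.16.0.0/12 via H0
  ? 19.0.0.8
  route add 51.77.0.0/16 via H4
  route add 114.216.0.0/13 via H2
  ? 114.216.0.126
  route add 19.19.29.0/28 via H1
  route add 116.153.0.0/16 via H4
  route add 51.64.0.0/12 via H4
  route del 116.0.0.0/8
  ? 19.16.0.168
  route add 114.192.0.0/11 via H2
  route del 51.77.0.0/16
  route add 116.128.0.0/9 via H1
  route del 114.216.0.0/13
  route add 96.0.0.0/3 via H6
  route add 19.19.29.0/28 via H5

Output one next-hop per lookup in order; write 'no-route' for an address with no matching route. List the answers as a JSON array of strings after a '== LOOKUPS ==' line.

Process each operation:
  add 19.19.29.0/24 -> H0 at depth 24
  del 19.19.29.0/24 (clear depth 24)
  add 19.0.0.0/8 -> H6 at depth 8
  add 19.16.0.0/12 -> H1 at depth 12
  Q 19.16.18.140: descend 00010011000100 ; hops seen [H6,H1] ; pick H1
  Q 19.16.0.2: descend 00010011000100 ; hops seen [H6,H1] ; pick H1
  Q 19.16.0.1: descend 00010011000100 ; hops seen [H6,H1] ; pick H1
  Q 19.0.0.128: descend 00010011000 ; hops seen [H6] ; pick H6
  add 114.216.0.0/16 -> H4 at depth 16
  add 116.0.0.0/8 -> H2 at depth 8
  add 116.153.239.128/26 -> H3 at depth 26
  Q 114.216.0.8: descend 0111001011011000 ; hops seen [H4] ; pick H4
  Q 116.153.239.128: descend 01110100100110011110111110 ; hops seen [H2,H3] ; pick H3
  add 51.77.0.0/16 -> H3 at depth 16
  add 19.19.29.15/32 -> H4 at depth 32
  Q 114.216.0.7: descend 0111001011011000 ; hops seen [H4] ; pick H4
  Q 19.16.0.151: descend 00010011000100 ; hops seen [H6,H1] ; pick H1
  add 114.216.0.0/16 -> H5 at depth 16
  Q 114.216.0.12: descend 0111001011011000 ; hops seen [H5] ; pick H5
  del 19.16.0.0/12 (clear depth 12)
  add 51.77.163.0/24 -> H6 at depth 24
  add 116.153.239.128/28 -> H4 at depth 28
  add 19.16.0.0/12 -> H0 at depth 12
  Q 19.0.0.8: descend 00010011000 ; hops seen [H6] ; pick H6
  add 51.77.0.0/16 -> H4 at depth 16
  add 114.216.0.0/13 -> H2 at depth 13
  Q 114.216.0.126: descend 0111001011011000 ; hops seen [H2,H5] ; pick H5
  add 19.19.29.0/28 -> H1 at depth 28
  add 116.153.0.0/16 -> H4 at depth 16
  add 51.64.0.0/12 -> H4 at depth 12
  del 116.0.0.0/8 (clear depth 8)
  Q 19.16.0.168: descend 00010011000100 ; hops seen [H6,H0] ; pick H0
  add 114.192.0.0/11 -> H2 at depth 11
  del 51.77.0.0/16 (clear depth 16)
  add 116.128.0.0/9 -> H1 at depth 9
  del 114.216.0.0/13 (clear depth 13)
  add 96.0.0.0/3 -> H6 at depth 3
  add 19.19.29.0/28 -> H5 at depth 28

== LOOKUPS ==
["H1","H1","H1","H6","H4","H3","H4","H1","H5","H6","H5","H0"]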